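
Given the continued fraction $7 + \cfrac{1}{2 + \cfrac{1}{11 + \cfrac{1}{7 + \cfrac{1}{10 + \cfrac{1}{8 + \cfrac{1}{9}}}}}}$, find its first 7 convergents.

7/1, 15/2, 172/23, 1219/163, 12362/1653, 100115/13387, 913397/122136

Using the convergent recurrence p_i = a_i*p_{i-1} + p_{i-2}, q_i = a_i*q_{i-1} + q_{i-2} with p_{-2}=0, p_{-1}=1, q_{-2}=1, q_{-1}=0:
  i=0: a_0=7, p_0 = 7*1 + 0 = 7, q_0 = 7*0 + 1 = 1.
  i=1: a_1=2, p_1 = 2*7 + 1 = 15, q_1 = 2*1 + 0 = 2.
  i=2: a_2=11, p_2 = 11*15 + 7 = 172, q_2 = 11*2 + 1 = 23.
  i=3: a_3=7, p_3 = 7*172 + 15 = 1219, q_3 = 7*23 + 2 = 163.
  i=4: a_4=10, p_4 = 10*1219 + 172 = 12362, q_4 = 10*163 + 23 = 1653.
  i=5: a_5=8, p_5 = 8*12362 + 1219 = 100115, q_5 = 8*1653 + 163 = 13387.
  i=6: a_6=9, p_6 = 9*100115 + 12362 = 913397, q_6 = 9*13387 + 1653 = 122136.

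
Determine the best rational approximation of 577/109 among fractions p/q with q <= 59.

307/58

Expand x = 577/109 as a continued fraction with the Euclidean algorithm:
  577 = 5*109 + 32, so a_0 = 5.
  109 = 3*32 + 13, so a_1 = 3.
  32 = 2*13 + 6, so a_2 = 2.
  13 = 2*6 + 1, so a_3 = 2.
  6 = 6*1 + 0, so a_4 = 6.
so x = [5; 3, 2, 2, 6].
Convergents (p_i = a_i*p_{i-1} + p_{i-2}, q_i = a_i*q_{i-1} + q_{i-2} with p_{-2}=0, p_{-1}=1, q_{-2}=1, q_{-1}=0), until the denominator exceeds 59:
  i=0: a_0=5, p_0 = 5*1 + 0 = 5, q_0 = 5*0 + 1 = 1.
  i=1: a_1=3, p_1 = 3*5 + 1 = 16, q_1 = 3*1 + 0 = 3.
  i=2: a_2=2, p_2 = 2*16 + 5 = 37, q_2 = 2*3 + 1 = 7.
  i=3: a_3=2, p_3 = 2*37 + 16 = 90, q_3 = 2*7 + 3 = 17.
  i=4: a_4=6, p_4 = 6*90 + 37 = 577, q_4 = 6*17 + 7 = 109.
q_4 = 109 > 59, so the last convergent with denominator <= 59 is p_3/q_3 = 90/17.
The closest fraction with denominator <= 59 is either p_3/q_3 or the intermediate fraction (k*p_3 + p_2)/(k*q_3 + q_2) with the largest k >= 1 whose denominator stays <= 59; these approach x as k grows, and every other convergent or intermediate fraction in range is farther away.
Largest k: floor((59 - q_2)/q_3) = floor((59 - 7)/17) = 3.
That gives (3*90 + 37)/(3*17 + 7) = 307/58.
Compare the errors: |x - 90/17| = |577*17 - 90*109|/(109*17) = 1/1853, and |x - 307/58| = |577*58 - 307*109|/(109*58) = 3/6322.
Cross-multiplying, 3*1853 = 5559 < 6322 = 1*6322, so 3/6322 is smaller: the intermediate fraction 307/58 is closer to x than 90/17.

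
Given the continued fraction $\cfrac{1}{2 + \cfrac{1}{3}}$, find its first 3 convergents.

Using the convergent recurrence p_i = a_i*p_{i-1} + p_{i-2}, q_i = a_i*q_{i-1} + q_{i-2} with p_{-2}=0, p_{-1}=1, q_{-2}=1, q_{-1}=0:
  i=0: a_0=0, p_0 = 0*1 + 0 = 0, q_0 = 0*0 + 1 = 1.
  i=1: a_1=2, p_1 = 2*0 + 1 = 1, q_1 = 2*1 + 0 = 2.
  i=2: a_2=3, p_2 = 3*1 + 0 = 3, q_2 = 3*2 + 1 = 7.

0/1, 1/2, 3/7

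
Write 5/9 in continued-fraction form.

Run the Euclidean algorithm on 5 and 9; the successive quotients are the partial quotients a_0, a_1, ... (each step inverts the fractional part left over by the previous one):
  5 = 0*9 + 5, so a_0 = 0.
  9 = 1*5 + 4, so a_1 = 1.
  5 = 1*4 + 1, so a_2 = 1.
  4 = 4*1 + 0, so a_3 = 4.
The remainder reaches 0 after 4 divisions, so the expansion has 4 partial quotients, read off in order.

[0; 1, 1, 4]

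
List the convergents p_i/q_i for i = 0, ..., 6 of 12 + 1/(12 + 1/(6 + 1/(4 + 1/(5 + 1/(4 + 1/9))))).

Using the convergent recurrence p_i = a_i*p_{i-1} + p_{i-2}, q_i = a_i*q_{i-1} + q_{i-2} with p_{-2}=0, p_{-1}=1, q_{-2}=1, q_{-1}=0:
  i=0: a_0=12, p_0 = 12*1 + 0 = 12, q_0 = 12*0 + 1 = 1.
  i=1: a_1=12, p_1 = 12*12 + 1 = 145, q_1 = 12*1 + 0 = 12.
  i=2: a_2=6, p_2 = 6*145 + 12 = 882, q_2 = 6*12 + 1 = 73.
  i=3: a_3=4, p_3 = 4*882 + 145 = 3673, q_3 = 4*73 + 12 = 304.
  i=4: a_4=5, p_4 = 5*3673 + 882 = 19247, q_4 = 5*304 + 73 = 1593.
  i=5: a_5=4, p_5 = 4*19247 + 3673 = 80661, q_5 = 4*1593 + 304 = 6676.
  i=6: a_6=9, p_6 = 9*80661 + 19247 = 745196, q_6 = 9*6676 + 1593 = 61677.

12/1, 145/12, 882/73, 3673/304, 19247/1593, 80661/6676, 745196/61677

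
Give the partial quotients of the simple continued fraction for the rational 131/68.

[1; 1, 12, 1, 1, 2]

Run the Euclidean algorithm on 131 and 68; the successive quotients are the partial quotients a_0, a_1, ... (each step inverts the fractional part left over by the previous one):
  131 = 1*68 + 63, so a_0 = 1.
  68 = 1*63 + 5, so a_1 = 1.
  63 = 12*5 + 3, so a_2 = 12.
  5 = 1*3 + 2, so a_3 = 1.
  3 = 1*2 + 1, so a_4 = 1.
  2 = 2*1 + 0, so a_5 = 2.
The remainder reaches 0 after 6 divisions, so the expansion has 6 partial quotients, read off in order.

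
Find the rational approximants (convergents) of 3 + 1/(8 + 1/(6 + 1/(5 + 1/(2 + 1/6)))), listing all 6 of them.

3/1, 25/8, 153/49, 790/253, 1733/555, 11188/3583

Using the convergent recurrence p_i = a_i*p_{i-1} + p_{i-2}, q_i = a_i*q_{i-1} + q_{i-2} with p_{-2}=0, p_{-1}=1, q_{-2}=1, q_{-1}=0:
  i=0: a_0=3, p_0 = 3*1 + 0 = 3, q_0 = 3*0 + 1 = 1.
  i=1: a_1=8, p_1 = 8*3 + 1 = 25, q_1 = 8*1 + 0 = 8.
  i=2: a_2=6, p_2 = 6*25 + 3 = 153, q_2 = 6*8 + 1 = 49.
  i=3: a_3=5, p_3 = 5*153 + 25 = 790, q_3 = 5*49 + 8 = 253.
  i=4: a_4=2, p_4 = 2*790 + 153 = 1733, q_4 = 2*253 + 49 = 555.
  i=5: a_5=6, p_5 = 6*1733 + 790 = 11188, q_5 = 6*555 + 253 = 3583.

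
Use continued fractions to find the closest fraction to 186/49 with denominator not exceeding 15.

19/5

Expand x = 186/49 as a continued fraction with the Euclidean algorithm:
  186 = 3*49 + 39, so a_0 = 3.
  49 = 1*39 + 10, so a_1 = 1.
  39 = 3*10 + 9, so a_2 = 3.
  10 = 1*9 + 1, so a_3 = 1.
  9 = 9*1 + 0, so a_4 = 9.
so x = [3; 1, 3, 1, 9].
Convergents (p_i = a_i*p_{i-1} + p_{i-2}, q_i = a_i*q_{i-1} + q_{i-2} with p_{-2}=0, p_{-1}=1, q_{-2}=1, q_{-1}=0), until the denominator exceeds 15:
  i=0: a_0=3, p_0 = 3*1 + 0 = 3, q_0 = 3*0 + 1 = 1.
  i=1: a_1=1, p_1 = 1*3 + 1 = 4, q_1 = 1*1 + 0 = 1.
  i=2: a_2=3, p_2 = 3*4 + 3 = 15, q_2 = 3*1 + 1 = 4.
  i=3: a_3=1, p_3 = 1*15 + 4 = 19, q_3 = 1*4 + 1 = 5.
  i=4: a_4=9, p_4 = 9*19 + 15 = 186, q_4 = 9*5 + 4 = 49.
q_4 = 49 > 15, so the last convergent with denominator <= 15 is p_3/q_3 = 19/5.
The closest fraction with denominator <= 15 is either p_3/q_3 or the intermediate fraction (k*p_3 + p_2)/(k*q_3 + q_2) with the largest k >= 1 whose denominator stays <= 15; these approach x as k grows, and every other convergent or intermediate fraction in range is farther away.
Largest k: floor((15 - q_2)/q_3) = floor((15 - 4)/5) = 2.
That gives (2*19 + 15)/(2*5 + 4) = 53/14.
Compare the errors: |x - 19/5| = |186*5 - 19*49|/(49*5) = 1/245, and |x - 53/14| = |186*14 - 53*49|/(49*14) = 7/686.
Cross-multiplying, 1*686 = 686 < 1715 = 7*245, so 1/245 is smaller: the convergent 19/5 is closer to x than 53/14.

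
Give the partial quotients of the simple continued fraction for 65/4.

[16; 4]

Run the Euclidean algorithm on 65 and 4; the successive quotients are the partial quotients a_0, a_1, ... (each step inverts the fractional part left over by the previous one):
  65 = 16*4 + 1, so a_0 = 16.
  4 = 4*1 + 0, so a_1 = 4.
The remainder reaches 0 after 2 divisions, so the expansion has 2 partial quotients, read off in order.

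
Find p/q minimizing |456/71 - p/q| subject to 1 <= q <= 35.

Expand x = 456/71 as a continued fraction with the Euclidean algorithm:
  456 = 6*71 + 30, so a_0 = 6.
  71 = 2*30 + 11, so a_1 = 2.
  30 = 2*11 + 8, so a_2 = 2.
  11 = 1*8 + 3, so a_3 = 1.
  8 = 2*3 + 2, so a_4 = 2.
  3 = 1*2 + 1, so a_5 = 1.
  2 = 2*1 + 0, so a_6 = 2.
so x = [6; 2, 2, 1, 2, 1, 2].
Convergents (p_i = a_i*p_{i-1} + p_{i-2}, q_i = a_i*q_{i-1} + q_{i-2} with p_{-2}=0, p_{-1}=1, q_{-2}=1, q_{-1}=0), until the denominator exceeds 35:
  i=0: a_0=6, p_0 = 6*1 + 0 = 6, q_0 = 6*0 + 1 = 1.
  i=1: a_1=2, p_1 = 2*6 + 1 = 13, q_1 = 2*1 + 0 = 2.
  i=2: a_2=2, p_2 = 2*13 + 6 = 32, q_2 = 2*2 + 1 = 5.
  i=3: a_3=1, p_3 = 1*32 + 13 = 45, q_3 = 1*5 + 2 = 7.
  i=4: a_4=2, p_4 = 2*45 + 32 = 122, q_4 = 2*7 + 5 = 19.
  i=5: a_5=1, p_5 = 1*122 + 45 = 167, q_5 = 1*19 + 7 = 26.
  i=6: a_6=2, p_6 = 2*167 + 122 = 456, q_6 = 2*26 + 19 = 71.
q_6 = 71 > 35, so the last convergent with denominator <= 35 is p_5/q_5 = 167/26.
The closest fraction with denominator <= 35 is either p_5/q_5 or the intermediate fraction (k*p_5 + p_4)/(k*q_5 + q_4) with the largest k >= 1 whose denominator stays <= 35; these approach x as k grows, and every other convergent or intermediate fraction in range is farther away.
Largest k: floor((35 - q_4)/q_5) = floor((35 - 19)/26) = 0.
Since k = 0, no intermediate fraction beyond p_5/q_5 has denominator <= 35, so the convergent 167/26 is the closest (its error is |456*26 - 167*71|/(71*26) = 1/1846).

167/26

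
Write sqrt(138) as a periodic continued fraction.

[11; (1, 2, 1, 22)]

Write x_i = (sqrt(138) + m_i)/d_i with (m_0, d_0) = (0, 1). a_0 = floor(sqrt(138)) = 11, since 11^2 = 121 <= 138 < 144 = 12^2.
Iterate m_{i+1} = d_i*a_i - m_i, d_{i+1} = (138 - m_{i+1}^2)/d_i, a_{i+1} = floor((a_0 + m_{i+1})/d_{i+1}):
  m_1 = 1*11 - 0 = 11, d_1 = (138 - 11^2)/1 = 17/1 = 17, a_1 = floor((11 + 11)/17) = 1.
  m_2 = 17*1 - 11 = 6, d_2 = (138 - 6^2)/17 = 102/17 = 6, a_2 = floor((11 + 6)/6) = 2.
  m_3 = 6*2 - 6 = 6, d_3 = (138 - 6^2)/6 = 102/6 = 17, a_3 = floor((11 + 6)/17) = 1.
  m_4 = 17*1 - 6 = 11, d_4 = (138 - 11^2)/17 = 17/17 = 1, a_4 = floor((11 + 11)/1) = 22.
  m_5 = 1*22 - 11 = 11, d_5 = (138 - 11^2)/1 = 17/1 = 17: (m_5, d_5) = (m_1, d_1) = (11, 17), so from here the quotients repeat a_1, ..., a_4; the period length is 4.
Hence the expansion of sqrt(138) is a_0 = 11 followed by the repeating block 1, 2, 1, 22 (period 4).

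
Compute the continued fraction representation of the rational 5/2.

Run the Euclidean algorithm on 5 and 2; the successive quotients are the partial quotients a_0, a_1, ... (each step inverts the fractional part left over by the previous one):
  5 = 2*2 + 1, so a_0 = 2.
  2 = 2*1 + 0, so a_1 = 2.
The remainder reaches 0 after 2 divisions, so the expansion has 2 partial quotients, read off in order.

[2; 2]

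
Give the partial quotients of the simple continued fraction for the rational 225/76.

[2; 1, 24, 3]

Run the Euclidean algorithm on 225 and 76; the successive quotients are the partial quotients a_0, a_1, ... (each step inverts the fractional part left over by the previous one):
  225 = 2*76 + 73, so a_0 = 2.
  76 = 1*73 + 3, so a_1 = 1.
  73 = 24*3 + 1, so a_2 = 24.
  3 = 3*1 + 0, so a_3 = 3.
The remainder reaches 0 after 4 divisions, so the expansion has 4 partial quotients, read off in order.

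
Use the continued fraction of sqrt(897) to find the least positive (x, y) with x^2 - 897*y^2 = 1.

(x, y) = (599, 20)

First expand sqrt(897) as a continued fraction. With x_i = (sqrt(897) + m_i)/d_i and (m_0, d_0) = (0, 1): a_0 = floor(sqrt(897)) = 29, since 29^2 = 841 <= 897 < 900 = 30^2.
Iterate m_{i+1} = d_i*a_i - m_i, d_{i+1} = (897 - m_{i+1}^2)/d_i, a_{i+1} = floor((a_0 + m_{i+1})/d_{i+1}):
  m_1 = 1*29 - 0 = 29, d_1 = (897 - 29^2)/1 = 56/1 = 56, a_1 = floor((29 + 29)/56) = 1.
  m_2 = 56*1 - 29 = 27, d_2 = (897 - 27^2)/56 = 168/56 = 3, a_2 = floor((29 + 27)/3) = 18.
  m_3 = 3*18 - 27 = 27, d_3 = (897 - 27^2)/3 = 168/3 = 56, a_3 = floor((29 + 27)/56) = 1.
  m_4 = 56*1 - 27 = 29, d_4 = (897 - 29^2)/56 = 56/56 = 1, a_4 = floor((29 + 29)/1) = 58.
  m_5 = 1*58 - 29 = 29, d_5 = (897 - 29^2)/1 = 56/1 = 56: (m_5, d_5) = (m_1, d_1) = (29, 56), so from here the quotients repeat a_1, ..., a_4; the period length is 4.
So sqrt(897) = [29; (1, 18, 1, 58)] with period length k = 4.
k is even, so the fundamental solution of x^2 - 897y^2 = 1 is (p_{k-1}, q_{k-1}) = (p_3, q_3); compute convergents through index 3.
Convergents (p_i = a_i*p_{i-1} + p_{i-2}, q_i = a_i*q_{i-1} + q_{i-2} with p_{-2}=0, p_{-1}=1, q_{-2}=1, q_{-1}=0):
  i=0: a_0=29, p_0 = 29*1 + 0 = 29, q_0 = 29*0 + 1 = 1.
  i=1: a_1=1, p_1 = 1*29 + 1 = 30, q_1 = 1*1 + 0 = 1.
  i=2: a_2=18, p_2 = 18*30 + 29 = 569, q_2 = 18*1 + 1 = 19.
  i=3: a_3=1, p_3 = 1*569 + 30 = 599, q_3 = 1*19 + 1 = 20.
Check: 599^2 - 897*20^2 = 358801 - 358800 = 1, so (x, y) = (599, 20) solves the equation, and by the theorem it is the least positive solution.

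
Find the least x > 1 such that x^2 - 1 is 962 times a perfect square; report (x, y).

(x, y) = (1923, 62)

First expand sqrt(962) as a continued fraction. With x_i = (sqrt(962) + m_i)/d_i and (m_0, d_0) = (0, 1): a_0 = floor(sqrt(962)) = 31, since 31^2 = 961 <= 962 < 1024 = 32^2.
Iterate m_{i+1} = d_i*a_i - m_i, d_{i+1} = (962 - m_{i+1}^2)/d_i, a_{i+1} = floor((a_0 + m_{i+1})/d_{i+1}):
  m_1 = 1*31 - 0 = 31, d_1 = (962 - 31^2)/1 = 1/1 = 1, a_1 = floor((31 + 31)/1) = 62.
  m_2 = 1*62 - 31 = 31, d_2 = (962 - 31^2)/1 = 1/1 = 1: (m_2, d_2) = (m_1, d_1) = (31, 1), so from here the quotient a_1 repeats; the period length is 1.
So sqrt(962) = [31; (62)] with period length k = 1.
k is odd, so (p_{k-1}, q_{k-1}) only solves x^2 - 962y^2 = -1 and the fundamental solution of x^2 - 962y^2 = 1 is (p_{2k-1}, q_{2k-1}) = (p_1, q_1); compute convergents through index 1, running through the period twice.
Convergents (p_i = a_i*p_{i-1} + p_{i-2}, q_i = a_i*q_{i-1} + q_{i-2} with p_{-2}=0, p_{-1}=1, q_{-2}=1, q_{-1}=0):
  i=0: a_0=31, p_0 = 31*1 + 0 = 31, q_0 = 31*0 + 1 = 1.
  i=1: a_1=62, p_1 = 62*31 + 1 = 1923, q_1 = 62*1 + 0 = 62.
Indeed p_0^2 - 962*q_0^2 = 961 - 962 = -1, not +1.
Check: 1923^2 - 962*62^2 = 3697929 - 3697928 = 1, so (x, y) = (1923, 62) solves the equation, and by the theorem it is the least positive solution.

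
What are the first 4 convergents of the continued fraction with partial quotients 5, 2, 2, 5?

5/1, 11/2, 27/5, 146/27

Using the convergent recurrence p_i = a_i*p_{i-1} + p_{i-2}, q_i = a_i*q_{i-1} + q_{i-2} with p_{-2}=0, p_{-1}=1, q_{-2}=1, q_{-1}=0:
  i=0: a_0=5, p_0 = 5*1 + 0 = 5, q_0 = 5*0 + 1 = 1.
  i=1: a_1=2, p_1 = 2*5 + 1 = 11, q_1 = 2*1 + 0 = 2.
  i=2: a_2=2, p_2 = 2*11 + 5 = 27, q_2 = 2*2 + 1 = 5.
  i=3: a_3=5, p_3 = 5*27 + 11 = 146, q_3 = 5*5 + 2 = 27.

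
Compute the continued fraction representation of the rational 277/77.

Run the Euclidean algorithm on 277 and 77; the successive quotients are the partial quotients a_0, a_1, ... (each step inverts the fractional part left over by the previous one):
  277 = 3*77 + 46, so a_0 = 3.
  77 = 1*46 + 31, so a_1 = 1.
  46 = 1*31 + 15, so a_2 = 1.
  31 = 2*15 + 1, so a_3 = 2.
  15 = 15*1 + 0, so a_4 = 15.
The remainder reaches 0 after 5 divisions, so the expansion has 5 partial quotients, read off in order.

[3; 1, 1, 2, 15]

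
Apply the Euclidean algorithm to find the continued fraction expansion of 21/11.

[1; 1, 10]

Run the Euclidean algorithm on 21 and 11; the successive quotients are the partial quotients a_0, a_1, ... (each step inverts the fractional part left over by the previous one):
  21 = 1*11 + 10, so a_0 = 1.
  11 = 1*10 + 1, so a_1 = 1.
  10 = 10*1 + 0, so a_2 = 10.
The remainder reaches 0 after 3 divisions, so the expansion has 3 partial quotients, read off in order.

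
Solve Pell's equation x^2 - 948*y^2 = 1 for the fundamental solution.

First expand sqrt(948) as a continued fraction. With x_i = (sqrt(948) + m_i)/d_i and (m_0, d_0) = (0, 1): a_0 = floor(sqrt(948)) = 30, since 30^2 = 900 <= 948 < 961 = 31^2.
Iterate m_{i+1} = d_i*a_i - m_i, d_{i+1} = (948 - m_{i+1}^2)/d_i, a_{i+1} = floor((a_0 + m_{i+1})/d_{i+1}):
  m_1 = 1*30 - 0 = 30, d_1 = (948 - 30^2)/1 = 48/1 = 48, a_1 = floor((30 + 30)/48) = 1.
  m_2 = 48*1 - 30 = 18, d_2 = (948 - 18^2)/48 = 624/48 = 13, a_2 = floor((30 + 18)/13) = 3.
  m_3 = 13*3 - 18 = 21, d_3 = (948 - 21^2)/13 = 507/13 = 39, a_3 = floor((30 + 21)/39) = 1.
  m_4 = 39*1 - 21 = 18, d_4 = (948 - 18^2)/39 = 624/39 = 16, a_4 = floor((30 + 18)/16) = 3.
  m_5 = 16*3 - 18 = 30, d_5 = (948 - 30^2)/16 = 48/16 = 3, a_5 = floor((30 + 30)/3) = 20.
  m_6 = 3*20 - 30 = 30, d_6 = (948 - 30^2)/3 = 48/3 = 16, a_6 = floor((30 + 30)/16) = 3.
  m_7 = 16*3 - 30 = 18, d_7 = (948 - 18^2)/16 = 624/16 = 39, a_7 = floor((30 + 18)/39) = 1.
  m_8 = 39*1 - 18 = 21, d_8 = (948 - 21^2)/39 = 507/39 = 13, a_8 = floor((30 + 21)/13) = 3.
  m_9 = 13*3 - 21 = 18, d_9 = (948 - 18^2)/13 = 624/13 = 48, a_9 = floor((30 + 18)/48) = 1.
  m_10 = 48*1 - 18 = 30, d_10 = (948 - 30^2)/48 = 48/48 = 1, a_10 = floor((30 + 30)/1) = 60.
  m_11 = 1*60 - 30 = 30, d_11 = (948 - 30^2)/1 = 48/1 = 48: (m_11, d_11) = (m_1, d_1) = (30, 48), so from here the quotients repeat a_1, ..., a_10; the period length is 10.
So sqrt(948) = [30; (1, 3, 1, 3, 20, 3, 1, 3, 1, 60)] with period length k = 10.
k is even, so the fundamental solution of x^2 - 948y^2 = 1 is (p_{k-1}, q_{k-1}) = (p_9, q_9); compute convergents through index 9.
Convergents (p_i = a_i*p_{i-1} + p_{i-2}, q_i = a_i*q_{i-1} + q_{i-2} with p_{-2}=0, p_{-1}=1, q_{-2}=1, q_{-1}=0):
  i=0: a_0=30, p_0 = 30*1 + 0 = 30, q_0 = 30*0 + 1 = 1.
  i=1: a_1=1, p_1 = 1*30 + 1 = 31, q_1 = 1*1 + 0 = 1.
  i=2: a_2=3, p_2 = 3*31 + 30 = 123, q_2 = 3*1 + 1 = 4.
  i=3: a_3=1, p_3 = 1*123 + 31 = 154, q_3 = 1*4 + 1 = 5.
  i=4: a_4=3, p_4 = 3*154 + 123 = 585, q_4 = 3*5 + 4 = 19.
  i=5: a_5=20, p_5 = 20*585 + 154 = 11854, q_5 = 20*19 + 5 = 385.
  i=6: a_6=3, p_6 = 3*11854 + 585 = 36147, q_6 = 3*385 + 19 = 1174.
  i=7: a_7=1, p_7 = 1*36147 + 11854 = 48001, q_7 = 1*1174 + 385 = 1559.
  i=8: a_8=3, p_8 = 3*48001 + 36147 = 180150, q_8 = 3*1559 + 1174 = 5851.
  i=9: a_9=1, p_9 = 1*180150 + 48001 = 228151, q_9 = 1*5851 + 1559 = 7410.
Check: 228151^2 - 948*7410^2 = 52052878801 - 52052878800 = 1, so (x, y) = (228151, 7410) solves the equation, and by the theorem it is the least positive solution.

(x, y) = (228151, 7410)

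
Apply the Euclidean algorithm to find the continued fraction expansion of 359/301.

[1; 5, 5, 3, 1, 2]

Run the Euclidean algorithm on 359 and 301; the successive quotients are the partial quotients a_0, a_1, ... (each step inverts the fractional part left over by the previous one):
  359 = 1*301 + 58, so a_0 = 1.
  301 = 5*58 + 11, so a_1 = 5.
  58 = 5*11 + 3, so a_2 = 5.
  11 = 3*3 + 2, so a_3 = 3.
  3 = 1*2 + 1, so a_4 = 1.
  2 = 2*1 + 0, so a_5 = 2.
The remainder reaches 0 after 6 divisions, so the expansion has 6 partial quotients, read off in order.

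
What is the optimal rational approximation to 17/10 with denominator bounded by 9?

12/7

Expand x = 17/10 as a continued fraction with the Euclidean algorithm:
  17 = 1*10 + 7, so a_0 = 1.
  10 = 1*7 + 3, so a_1 = 1.
  7 = 2*3 + 1, so a_2 = 2.
  3 = 3*1 + 0, so a_3 = 3.
so x = [1; 1, 2, 3].
Convergents (p_i = a_i*p_{i-1} + p_{i-2}, q_i = a_i*q_{i-1} + q_{i-2} with p_{-2}=0, p_{-1}=1, q_{-2}=1, q_{-1}=0), until the denominator exceeds 9:
  i=0: a_0=1, p_0 = 1*1 + 0 = 1, q_0 = 1*0 + 1 = 1.
  i=1: a_1=1, p_1 = 1*1 + 1 = 2, q_1 = 1*1 + 0 = 1.
  i=2: a_2=2, p_2 = 2*2 + 1 = 5, q_2 = 2*1 + 1 = 3.
  i=3: a_3=3, p_3 = 3*5 + 2 = 17, q_3 = 3*3 + 1 = 10.
q_3 = 10 > 9, so the last convergent with denominator <= 9 is p_2/q_2 = 5/3.
The closest fraction with denominator <= 9 is either p_2/q_2 or the intermediate fraction (k*p_2 + p_1)/(k*q_2 + q_1) with the largest k >= 1 whose denominator stays <= 9; these approach x as k grows, and every other convergent or intermediate fraction in range is farther away.
Largest k: floor((9 - q_1)/q_2) = floor((9 - 1)/3) = 2.
That gives (2*5 + 2)/(2*3 + 1) = 12/7.
Compare the errors: |x - 5/3| = |17*3 - 5*10|/(10*3) = 1/30, and |x - 12/7| = |17*7 - 12*10|/(10*7) = 1/70.
Cross-multiplying, 1*30 = 30 < 70 = 1*70, so 1/70 is smaller: the intermediate fraction 12/7 is closer to x than 5/3.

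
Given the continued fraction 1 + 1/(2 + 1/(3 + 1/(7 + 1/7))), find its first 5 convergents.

Using the convergent recurrence p_i = a_i*p_{i-1} + p_{i-2}, q_i = a_i*q_{i-1} + q_{i-2} with p_{-2}=0, p_{-1}=1, q_{-2}=1, q_{-1}=0:
  i=0: a_0=1, p_0 = 1*1 + 0 = 1, q_0 = 1*0 + 1 = 1.
  i=1: a_1=2, p_1 = 2*1 + 1 = 3, q_1 = 2*1 + 0 = 2.
  i=2: a_2=3, p_2 = 3*3 + 1 = 10, q_2 = 3*2 + 1 = 7.
  i=3: a_3=7, p_3 = 7*10 + 3 = 73, q_3 = 7*7 + 2 = 51.
  i=4: a_4=7, p_4 = 7*73 + 10 = 521, q_4 = 7*51 + 7 = 364.

1/1, 3/2, 10/7, 73/51, 521/364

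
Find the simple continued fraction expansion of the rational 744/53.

[14; 26, 2]

Run the Euclidean algorithm on 744 and 53; the successive quotients are the partial quotients a_0, a_1, ... (each step inverts the fractional part left over by the previous one):
  744 = 14*53 + 2, so a_0 = 14.
  53 = 26*2 + 1, so a_1 = 26.
  2 = 2*1 + 0, so a_2 = 2.
The remainder reaches 0 after 3 divisions, so the expansion has 3 partial quotients, read off in order.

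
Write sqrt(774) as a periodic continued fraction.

Write x_i = (sqrt(774) + m_i)/d_i with (m_0, d_0) = (0, 1). a_0 = floor(sqrt(774)) = 27, since 27^2 = 729 <= 774 < 784 = 28^2.
Iterate m_{i+1} = d_i*a_i - m_i, d_{i+1} = (774 - m_{i+1}^2)/d_i, a_{i+1} = floor((a_0 + m_{i+1})/d_{i+1}):
  m_1 = 1*27 - 0 = 27, d_1 = (774 - 27^2)/1 = 45/1 = 45, a_1 = floor((27 + 27)/45) = 1.
  m_2 = 45*1 - 27 = 18, d_2 = (774 - 18^2)/45 = 450/45 = 10, a_2 = floor((27 + 18)/10) = 4.
  m_3 = 10*4 - 18 = 22, d_3 = (774 - 22^2)/10 = 290/10 = 29, a_3 = floor((27 + 22)/29) = 1.
  m_4 = 29*1 - 22 = 7, d_4 = (774 - 7^2)/29 = 725/29 = 25, a_4 = floor((27 + 7)/25) = 1.
  m_5 = 25*1 - 7 = 18, d_5 = (774 - 18^2)/25 = 450/25 = 18, a_5 = floor((27 + 18)/18) = 2.
  m_6 = 18*2 - 18 = 18, d_6 = (774 - 18^2)/18 = 450/18 = 25, a_6 = floor((27 + 18)/25) = 1.
  m_7 = 25*1 - 18 = 7, d_7 = (774 - 7^2)/25 = 725/25 = 29, a_7 = floor((27 + 7)/29) = 1.
  m_8 = 29*1 - 7 = 22, d_8 = (774 - 22^2)/29 = 290/29 = 10, a_8 = floor((27 + 22)/10) = 4.
  m_9 = 10*4 - 22 = 18, d_9 = (774 - 18^2)/10 = 450/10 = 45, a_9 = floor((27 + 18)/45) = 1.
  m_10 = 45*1 - 18 = 27, d_10 = (774 - 27^2)/45 = 45/45 = 1, a_10 = floor((27 + 27)/1) = 54.
  m_11 = 1*54 - 27 = 27, d_11 = (774 - 27^2)/1 = 45/1 = 45: (m_11, d_11) = (m_1, d_1) = (27, 45), so from here the quotients repeat a_1, ..., a_10; the period length is 10.
Hence the expansion of sqrt(774) is a_0 = 27 followed by the repeating block 1, 4, 1, 1, 2, 1, 1, 4, 1, 54 (period 10).

[27; (1, 4, 1, 1, 2, 1, 1, 4, 1, 54)]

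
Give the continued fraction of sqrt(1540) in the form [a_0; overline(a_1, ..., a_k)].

[39; overline(4, 8, 2, 8, 4, 78)]

Write x_i = (sqrt(1540) + m_i)/d_i with (m_0, d_0) = (0, 1). a_0 = floor(sqrt(1540)) = 39, since 39^2 = 1521 <= 1540 < 1600 = 40^2.
Iterate m_{i+1} = d_i*a_i - m_i, d_{i+1} = (1540 - m_{i+1}^2)/d_i, a_{i+1} = floor((a_0 + m_{i+1})/d_{i+1}):
  m_1 = 1*39 - 0 = 39, d_1 = (1540 - 39^2)/1 = 19/1 = 19, a_1 = floor((39 + 39)/19) = 4.
  m_2 = 19*4 - 39 = 37, d_2 = (1540 - 37^2)/19 = 171/19 = 9, a_2 = floor((39 + 37)/9) = 8.
  m_3 = 9*8 - 37 = 35, d_3 = (1540 - 35^2)/9 = 315/9 = 35, a_3 = floor((39 + 35)/35) = 2.
  m_4 = 35*2 - 35 = 35, d_4 = (1540 - 35^2)/35 = 315/35 = 9, a_4 = floor((39 + 35)/9) = 8.
  m_5 = 9*8 - 35 = 37, d_5 = (1540 - 37^2)/9 = 171/9 = 19, a_5 = floor((39 + 37)/19) = 4.
  m_6 = 19*4 - 37 = 39, d_6 = (1540 - 39^2)/19 = 19/19 = 1, a_6 = floor((39 + 39)/1) = 78.
  m_7 = 1*78 - 39 = 39, d_7 = (1540 - 39^2)/1 = 19/1 = 19: (m_7, d_7) = (m_1, d_1) = (39, 19), so from here the quotients repeat a_1, ..., a_6; the period length is 6.
Hence the expansion of sqrt(1540) is a_0 = 39 followed by the repeating block 4, 8, 2, 8, 4, 78 (period 6).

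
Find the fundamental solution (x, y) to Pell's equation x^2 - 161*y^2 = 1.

(x, y) = (11775, 928)

First expand sqrt(161) as a continued fraction. With x_i = (sqrt(161) + m_i)/d_i and (m_0, d_0) = (0, 1): a_0 = floor(sqrt(161)) = 12, since 12^2 = 144 <= 161 < 169 = 13^2.
Iterate m_{i+1} = d_i*a_i - m_i, d_{i+1} = (161 - m_{i+1}^2)/d_i, a_{i+1} = floor((a_0 + m_{i+1})/d_{i+1}):
  m_1 = 1*12 - 0 = 12, d_1 = (161 - 12^2)/1 = 17/1 = 17, a_1 = floor((12 + 12)/17) = 1.
  m_2 = 17*1 - 12 = 5, d_2 = (161 - 5^2)/17 = 136/17 = 8, a_2 = floor((12 + 5)/8) = 2.
  m_3 = 8*2 - 5 = 11, d_3 = (161 - 11^2)/8 = 40/8 = 5, a_3 = floor((12 + 11)/5) = 4.
  m_4 = 5*4 - 11 = 9, d_4 = (161 - 9^2)/5 = 80/5 = 16, a_4 = floor((12 + 9)/16) = 1.
  m_5 = 16*1 - 9 = 7, d_5 = (161 - 7^2)/16 = 112/16 = 7, a_5 = floor((12 + 7)/7) = 2.
  m_6 = 7*2 - 7 = 7, d_6 = (161 - 7^2)/7 = 112/7 = 16, a_6 = floor((12 + 7)/16) = 1.
  m_7 = 16*1 - 7 = 9, d_7 = (161 - 9^2)/16 = 80/16 = 5, a_7 = floor((12 + 9)/5) = 4.
  m_8 = 5*4 - 9 = 11, d_8 = (161 - 11^2)/5 = 40/5 = 8, a_8 = floor((12 + 11)/8) = 2.
  m_9 = 8*2 - 11 = 5, d_9 = (161 - 5^2)/8 = 136/8 = 17, a_9 = floor((12 + 5)/17) = 1.
  m_10 = 17*1 - 5 = 12, d_10 = (161 - 12^2)/17 = 17/17 = 1, a_10 = floor((12 + 12)/1) = 24.
  m_11 = 1*24 - 12 = 12, d_11 = (161 - 12^2)/1 = 17/1 = 17: (m_11, d_11) = (m_1, d_1) = (12, 17), so from here the quotients repeat a_1, ..., a_10; the period length is 10.
So sqrt(161) = [12; (1, 2, 4, 1, 2, 1, 4, 2, 1, 24)] with period length k = 10.
k is even, so the fundamental solution of x^2 - 161y^2 = 1 is (p_{k-1}, q_{k-1}) = (p_9, q_9); compute convergents through index 9.
Convergents (p_i = a_i*p_{i-1} + p_{i-2}, q_i = a_i*q_{i-1} + q_{i-2} with p_{-2}=0, p_{-1}=1, q_{-2}=1, q_{-1}=0):
  i=0: a_0=12, p_0 = 12*1 + 0 = 12, q_0 = 12*0 + 1 = 1.
  i=1: a_1=1, p_1 = 1*12 + 1 = 13, q_1 = 1*1 + 0 = 1.
  i=2: a_2=2, p_2 = 2*13 + 12 = 38, q_2 = 2*1 + 1 = 3.
  i=3: a_3=4, p_3 = 4*38 + 13 = 165, q_3 = 4*3 + 1 = 13.
  i=4: a_4=1, p_4 = 1*165 + 38 = 203, q_4 = 1*13 + 3 = 16.
  i=5: a_5=2, p_5 = 2*203 + 165 = 571, q_5 = 2*16 + 13 = 45.
  i=6: a_6=1, p_6 = 1*571 + 203 = 774, q_6 = 1*45 + 16 = 61.
  i=7: a_7=4, p_7 = 4*774 + 571 = 3667, q_7 = 4*61 + 45 = 289.
  i=8: a_8=2, p_8 = 2*3667 + 774 = 8108, q_8 = 2*289 + 61 = 639.
  i=9: a_9=1, p_9 = 1*8108 + 3667 = 11775, q_9 = 1*639 + 289 = 928.
Check: 11775^2 - 161*928^2 = 138650625 - 138650624 = 1, so (x, y) = (11775, 928) solves the equation, and by the theorem it is the least positive solution.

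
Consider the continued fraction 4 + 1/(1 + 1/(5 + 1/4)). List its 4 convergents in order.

4/1, 5/1, 29/6, 121/25

Using the convergent recurrence p_i = a_i*p_{i-1} + p_{i-2}, q_i = a_i*q_{i-1} + q_{i-2} with p_{-2}=0, p_{-1}=1, q_{-2}=1, q_{-1}=0:
  i=0: a_0=4, p_0 = 4*1 + 0 = 4, q_0 = 4*0 + 1 = 1.
  i=1: a_1=1, p_1 = 1*4 + 1 = 5, q_1 = 1*1 + 0 = 1.
  i=2: a_2=5, p_2 = 5*5 + 4 = 29, q_2 = 5*1 + 1 = 6.
  i=3: a_3=4, p_3 = 4*29 + 5 = 121, q_3 = 4*6 + 1 = 25.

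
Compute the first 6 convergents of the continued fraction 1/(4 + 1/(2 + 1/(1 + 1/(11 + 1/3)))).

0/1, 1/4, 2/9, 3/13, 35/152, 108/469

Using the convergent recurrence p_i = a_i*p_{i-1} + p_{i-2}, q_i = a_i*q_{i-1} + q_{i-2} with p_{-2}=0, p_{-1}=1, q_{-2}=1, q_{-1}=0:
  i=0: a_0=0, p_0 = 0*1 + 0 = 0, q_0 = 0*0 + 1 = 1.
  i=1: a_1=4, p_1 = 4*0 + 1 = 1, q_1 = 4*1 + 0 = 4.
  i=2: a_2=2, p_2 = 2*1 + 0 = 2, q_2 = 2*4 + 1 = 9.
  i=3: a_3=1, p_3 = 1*2 + 1 = 3, q_3 = 1*9 + 4 = 13.
  i=4: a_4=11, p_4 = 11*3 + 2 = 35, q_4 = 11*13 + 9 = 152.
  i=5: a_5=3, p_5 = 3*35 + 3 = 108, q_5 = 3*152 + 13 = 469.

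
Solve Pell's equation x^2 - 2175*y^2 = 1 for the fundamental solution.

First expand sqrt(2175) as a continued fraction. With x_i = (sqrt(2175) + m_i)/d_i and (m_0, d_0) = (0, 1): a_0 = floor(sqrt(2175)) = 46, since 46^2 = 2116 <= 2175 < 2209 = 47^2.
Iterate m_{i+1} = d_i*a_i - m_i, d_{i+1} = (2175 - m_{i+1}^2)/d_i, a_{i+1} = floor((a_0 + m_{i+1})/d_{i+1}):
  m_1 = 1*46 - 0 = 46, d_1 = (2175 - 46^2)/1 = 59/1 = 59, a_1 = floor((46 + 46)/59) = 1.
  m_2 = 59*1 - 46 = 13, d_2 = (2175 - 13^2)/59 = 2006/59 = 34, a_2 = floor((46 + 13)/34) = 1.
  m_3 = 34*1 - 13 = 21, d_3 = (2175 - 21^2)/34 = 1734/34 = 51, a_3 = floor((46 + 21)/51) = 1.
  m_4 = 51*1 - 21 = 30, d_4 = (2175 - 30^2)/51 = 1275/51 = 25, a_4 = floor((46 + 30)/25) = 3.
  m_5 = 25*3 - 30 = 45, d_5 = (2175 - 45^2)/25 = 150/25 = 6, a_5 = floor((46 + 45)/6) = 15.
  m_6 = 6*15 - 45 = 45, d_6 = (2175 - 45^2)/6 = 150/6 = 25, a_6 = floor((46 + 45)/25) = 3.
  m_7 = 25*3 - 45 = 30, d_7 = (2175 - 30^2)/25 = 1275/25 = 51, a_7 = floor((46 + 30)/51) = 1.
  m_8 = 51*1 - 30 = 21, d_8 = (2175 - 21^2)/51 = 1734/51 = 34, a_8 = floor((46 + 21)/34) = 1.
  m_9 = 34*1 - 21 = 13, d_9 = (2175 - 13^2)/34 = 2006/34 = 59, a_9 = floor((46 + 13)/59) = 1.
  m_10 = 59*1 - 13 = 46, d_10 = (2175 - 46^2)/59 = 59/59 = 1, a_10 = floor((46 + 46)/1) = 92.
  m_11 = 1*92 - 46 = 46, d_11 = (2175 - 46^2)/1 = 59/1 = 59: (m_11, d_11) = (m_1, d_1) = (46, 59), so from here the quotients repeat a_1, ..., a_10; the period length is 10.
So sqrt(2175) = [46; (1, 1, 1, 3, 15, 3, 1, 1, 1, 92)] with period length k = 10.
k is even, so the fundamental solution of x^2 - 2175y^2 = 1 is (p_{k-1}, q_{k-1}) = (p_9, q_9); compute convergents through index 9.
Convergents (p_i = a_i*p_{i-1} + p_{i-2}, q_i = a_i*q_{i-1} + q_{i-2} with p_{-2}=0, p_{-1}=1, q_{-2}=1, q_{-1}=0):
  i=0: a_0=46, p_0 = 46*1 + 0 = 46, q_0 = 46*0 + 1 = 1.
  i=1: a_1=1, p_1 = 1*46 + 1 = 47, q_1 = 1*1 + 0 = 1.
  i=2: a_2=1, p_2 = 1*47 + 46 = 93, q_2 = 1*1 + 1 = 2.
  i=3: a_3=1, p_3 = 1*93 + 47 = 140, q_3 = 1*2 + 1 = 3.
  i=4: a_4=3, p_4 = 3*140 + 93 = 513, q_4 = 3*3 + 2 = 11.
  i=5: a_5=15, p_5 = 15*513 + 140 = 7835, q_5 = 15*11 + 3 = 168.
  i=6: a_6=3, p_6 = 3*7835 + 513 = 24018, q_6 = 3*168 + 11 = 515.
  i=7: a_7=1, p_7 = 1*24018 + 7835 = 31853, q_7 = 1*515 + 168 = 683.
  i=8: a_8=1, p_8 = 1*31853 + 24018 = 55871, q_8 = 1*683 + 515 = 1198.
  i=9: a_9=1, p_9 = 1*55871 + 31853 = 87724, q_9 = 1*1198 + 683 = 1881.
Check: 87724^2 - 2175*1881^2 = 7695500176 - 7695500175 = 1, so (x, y) = (87724, 1881) solves the equation, and by the theorem it is the least positive solution.

(x, y) = (87724, 1881)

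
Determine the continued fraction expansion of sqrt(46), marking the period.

[6; (1, 3, 1, 1, 2, 6, 2, 1, 1, 3, 1, 12)]

Write x_i = (sqrt(46) + m_i)/d_i with (m_0, d_0) = (0, 1). a_0 = floor(sqrt(46)) = 6, since 6^2 = 36 <= 46 < 49 = 7^2.
Iterate m_{i+1} = d_i*a_i - m_i, d_{i+1} = (46 - m_{i+1}^2)/d_i, a_{i+1} = floor((a_0 + m_{i+1})/d_{i+1}):
  m_1 = 1*6 - 0 = 6, d_1 = (46 - 6^2)/1 = 10/1 = 10, a_1 = floor((6 + 6)/10) = 1.
  m_2 = 10*1 - 6 = 4, d_2 = (46 - 4^2)/10 = 30/10 = 3, a_2 = floor((6 + 4)/3) = 3.
  m_3 = 3*3 - 4 = 5, d_3 = (46 - 5^2)/3 = 21/3 = 7, a_3 = floor((6 + 5)/7) = 1.
  m_4 = 7*1 - 5 = 2, d_4 = (46 - 2^2)/7 = 42/7 = 6, a_4 = floor((6 + 2)/6) = 1.
  m_5 = 6*1 - 2 = 4, d_5 = (46 - 4^2)/6 = 30/6 = 5, a_5 = floor((6 + 4)/5) = 2.
  m_6 = 5*2 - 4 = 6, d_6 = (46 - 6^2)/5 = 10/5 = 2, a_6 = floor((6 + 6)/2) = 6.
  m_7 = 2*6 - 6 = 6, d_7 = (46 - 6^2)/2 = 10/2 = 5, a_7 = floor((6 + 6)/5) = 2.
  m_8 = 5*2 - 6 = 4, d_8 = (46 - 4^2)/5 = 30/5 = 6, a_8 = floor((6 + 4)/6) = 1.
  m_9 = 6*1 - 4 = 2, d_9 = (46 - 2^2)/6 = 42/6 = 7, a_9 = floor((6 + 2)/7) = 1.
  m_10 = 7*1 - 2 = 5, d_10 = (46 - 5^2)/7 = 21/7 = 3, a_10 = floor((6 + 5)/3) = 3.
  m_11 = 3*3 - 5 = 4, d_11 = (46 - 4^2)/3 = 30/3 = 10, a_11 = floor((6 + 4)/10) = 1.
  m_12 = 10*1 - 4 = 6, d_12 = (46 - 6^2)/10 = 10/10 = 1, a_12 = floor((6 + 6)/1) = 12.
  m_13 = 1*12 - 6 = 6, d_13 = (46 - 6^2)/1 = 10/1 = 10: (m_13, d_13) = (m_1, d_1) = (6, 10), so from here the quotients repeat a_1, ..., a_12; the period length is 12.
Hence the expansion of sqrt(46) is a_0 = 6 followed by the repeating block 1, 3, 1, 1, 2, 6, 2, 1, 1, 3, 1, 12 (period 12).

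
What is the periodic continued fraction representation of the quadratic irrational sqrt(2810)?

[53; (106)]

Write x_i = (sqrt(2810) + m_i)/d_i with (m_0, d_0) = (0, 1). a_0 = floor(sqrt(2810)) = 53, since 53^2 = 2809 <= 2810 < 2916 = 54^2.
Iterate m_{i+1} = d_i*a_i - m_i, d_{i+1} = (2810 - m_{i+1}^2)/d_i, a_{i+1} = floor((a_0 + m_{i+1})/d_{i+1}):
  m_1 = 1*53 - 0 = 53, d_1 = (2810 - 53^2)/1 = 1/1 = 1, a_1 = floor((53 + 53)/1) = 106.
  m_2 = 1*106 - 53 = 53, d_2 = (2810 - 53^2)/1 = 1/1 = 1: (m_2, d_2) = (m_1, d_1) = (53, 1), so from here the quotient a_1 repeats; the period length is 1.
Hence the expansion of sqrt(2810) is a_0 = 53 followed by the repeating block 106 (period 1).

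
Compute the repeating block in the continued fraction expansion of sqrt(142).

[11; (1, 10, 1, 22)]

Write x_i = (sqrt(142) + m_i)/d_i with (m_0, d_0) = (0, 1). a_0 = floor(sqrt(142)) = 11, since 11^2 = 121 <= 142 < 144 = 12^2.
Iterate m_{i+1} = d_i*a_i - m_i, d_{i+1} = (142 - m_{i+1}^2)/d_i, a_{i+1} = floor((a_0 + m_{i+1})/d_{i+1}):
  m_1 = 1*11 - 0 = 11, d_1 = (142 - 11^2)/1 = 21/1 = 21, a_1 = floor((11 + 11)/21) = 1.
  m_2 = 21*1 - 11 = 10, d_2 = (142 - 10^2)/21 = 42/21 = 2, a_2 = floor((11 + 10)/2) = 10.
  m_3 = 2*10 - 10 = 10, d_3 = (142 - 10^2)/2 = 42/2 = 21, a_3 = floor((11 + 10)/21) = 1.
  m_4 = 21*1 - 10 = 11, d_4 = (142 - 11^2)/21 = 21/21 = 1, a_4 = floor((11 + 11)/1) = 22.
  m_5 = 1*22 - 11 = 11, d_5 = (142 - 11^2)/1 = 21/1 = 21: (m_5, d_5) = (m_1, d_1) = (11, 21), so from here the quotients repeat a_1, ..., a_4; the period length is 4.
Hence the expansion of sqrt(142) is a_0 = 11 followed by the repeating block 1, 10, 1, 22 (period 4).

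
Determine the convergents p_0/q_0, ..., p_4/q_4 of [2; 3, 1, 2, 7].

2/1, 7/3, 9/4, 25/11, 184/81

Using the convergent recurrence p_i = a_i*p_{i-1} + p_{i-2}, q_i = a_i*q_{i-1} + q_{i-2} with p_{-2}=0, p_{-1}=1, q_{-2}=1, q_{-1}=0:
  i=0: a_0=2, p_0 = 2*1 + 0 = 2, q_0 = 2*0 + 1 = 1.
  i=1: a_1=3, p_1 = 3*2 + 1 = 7, q_1 = 3*1 + 0 = 3.
  i=2: a_2=1, p_2 = 1*7 + 2 = 9, q_2 = 1*3 + 1 = 4.
  i=3: a_3=2, p_3 = 2*9 + 7 = 25, q_3 = 2*4 + 3 = 11.
  i=4: a_4=7, p_4 = 7*25 + 9 = 184, q_4 = 7*11 + 4 = 81.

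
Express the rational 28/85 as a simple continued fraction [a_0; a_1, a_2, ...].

Run the Euclidean algorithm on 28 and 85; the successive quotients are the partial quotients a_0, a_1, ... (each step inverts the fractional part left over by the previous one):
  28 = 0*85 + 28, so a_0 = 0.
  85 = 3*28 + 1, so a_1 = 3.
  28 = 28*1 + 0, so a_2 = 28.
The remainder reaches 0 after 3 divisions, so the expansion has 3 partial quotients, read off in order.

[0; 3, 28]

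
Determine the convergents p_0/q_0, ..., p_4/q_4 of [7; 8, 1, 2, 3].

7/1, 57/8, 64/9, 185/26, 619/87

Using the convergent recurrence p_i = a_i*p_{i-1} + p_{i-2}, q_i = a_i*q_{i-1} + q_{i-2} with p_{-2}=0, p_{-1}=1, q_{-2}=1, q_{-1}=0:
  i=0: a_0=7, p_0 = 7*1 + 0 = 7, q_0 = 7*0 + 1 = 1.
  i=1: a_1=8, p_1 = 8*7 + 1 = 57, q_1 = 8*1 + 0 = 8.
  i=2: a_2=1, p_2 = 1*57 + 7 = 64, q_2 = 1*8 + 1 = 9.
  i=3: a_3=2, p_3 = 2*64 + 57 = 185, q_3 = 2*9 + 8 = 26.
  i=4: a_4=3, p_4 = 3*185 + 64 = 619, q_4 = 3*26 + 9 = 87.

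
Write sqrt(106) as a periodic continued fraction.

Write x_i = (sqrt(106) + m_i)/d_i with (m_0, d_0) = (0, 1). a_0 = floor(sqrt(106)) = 10, since 10^2 = 100 <= 106 < 121 = 11^2.
Iterate m_{i+1} = d_i*a_i - m_i, d_{i+1} = (106 - m_{i+1}^2)/d_i, a_{i+1} = floor((a_0 + m_{i+1})/d_{i+1}):
  m_1 = 1*10 - 0 = 10, d_1 = (106 - 10^2)/1 = 6/1 = 6, a_1 = floor((10 + 10)/6) = 3.
  m_2 = 6*3 - 10 = 8, d_2 = (106 - 8^2)/6 = 42/6 = 7, a_2 = floor((10 + 8)/7) = 2.
  m_3 = 7*2 - 8 = 6, d_3 = (106 - 6^2)/7 = 70/7 = 10, a_3 = floor((10 + 6)/10) = 1.
  m_4 = 10*1 - 6 = 4, d_4 = (106 - 4^2)/10 = 90/10 = 9, a_4 = floor((10 + 4)/9) = 1.
  m_5 = 9*1 - 4 = 5, d_5 = (106 - 5^2)/9 = 81/9 = 9, a_5 = floor((10 + 5)/9) = 1.
  m_6 = 9*1 - 5 = 4, d_6 = (106 - 4^2)/9 = 90/9 = 10, a_6 = floor((10 + 4)/10) = 1.
  m_7 = 10*1 - 4 = 6, d_7 = (106 - 6^2)/10 = 70/10 = 7, a_7 = floor((10 + 6)/7) = 2.
  m_8 = 7*2 - 6 = 8, d_8 = (106 - 8^2)/7 = 42/7 = 6, a_8 = floor((10 + 8)/6) = 3.
  m_9 = 6*3 - 8 = 10, d_9 = (106 - 10^2)/6 = 6/6 = 1, a_9 = floor((10 + 10)/1) = 20.
  m_10 = 1*20 - 10 = 10, d_10 = (106 - 10^2)/1 = 6/1 = 6: (m_10, d_10) = (m_1, d_1) = (10, 6), so from here the quotients repeat a_1, ..., a_9; the period length is 9.
Hence the expansion of sqrt(106) is a_0 = 10 followed by the repeating block 3, 2, 1, 1, 1, 1, 2, 3, 20 (period 9).

[10; (3, 2, 1, 1, 1, 1, 2, 3, 20)]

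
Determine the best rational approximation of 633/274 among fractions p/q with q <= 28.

37/16

Expand x = 633/274 as a continued fraction with the Euclidean algorithm:
  633 = 2*274 + 85, so a_0 = 2.
  274 = 3*85 + 19, so a_1 = 3.
  85 = 4*19 + 9, so a_2 = 4.
  19 = 2*9 + 1, so a_3 = 2.
  9 = 9*1 + 0, so a_4 = 9.
so x = [2; 3, 4, 2, 9].
Convergents (p_i = a_i*p_{i-1} + p_{i-2}, q_i = a_i*q_{i-1} + q_{i-2} with p_{-2}=0, p_{-1}=1, q_{-2}=1, q_{-1}=0), until the denominator exceeds 28:
  i=0: a_0=2, p_0 = 2*1 + 0 = 2, q_0 = 2*0 + 1 = 1.
  i=1: a_1=3, p_1 = 3*2 + 1 = 7, q_1 = 3*1 + 0 = 3.
  i=2: a_2=4, p_2 = 4*7 + 2 = 30, q_2 = 4*3 + 1 = 13.
  i=3: a_3=2, p_3 = 2*30 + 7 = 67, q_3 = 2*13 + 3 = 29.
q_3 = 29 > 28, so the last convergent with denominator <= 28 is p_2/q_2 = 30/13.
The closest fraction with denominator <= 28 is either p_2/q_2 or the intermediate fraction (k*p_2 + p_1)/(k*q_2 + q_1) with the largest k >= 1 whose denominator stays <= 28; these approach x as k grows, and every other convergent or intermediate fraction in range is farther away.
Largest k: floor((28 - q_1)/q_2) = floor((28 - 3)/13) = 1.
That gives (1*30 + 7)/(1*13 + 3) = 37/16.
Compare the errors: |x - 30/13| = |633*13 - 30*274|/(274*13) = 9/3562, and |x - 37/16| = |633*16 - 37*274|/(274*16) = 10/4384.
Cross-multiplying, 10*3562 = 35620 < 39456 = 9*4384, so 10/4384 is smaller: the intermediate fraction 37/16 is closer to x than 30/13.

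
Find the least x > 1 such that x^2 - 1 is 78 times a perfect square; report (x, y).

First expand sqrt(78) as a continued fraction. With x_i = (sqrt(78) + m_i)/d_i and (m_0, d_0) = (0, 1): a_0 = floor(sqrt(78)) = 8, since 8^2 = 64 <= 78 < 81 = 9^2.
Iterate m_{i+1} = d_i*a_i - m_i, d_{i+1} = (78 - m_{i+1}^2)/d_i, a_{i+1} = floor((a_0 + m_{i+1})/d_{i+1}):
  m_1 = 1*8 - 0 = 8, d_1 = (78 - 8^2)/1 = 14/1 = 14, a_1 = floor((8 + 8)/14) = 1.
  m_2 = 14*1 - 8 = 6, d_2 = (78 - 6^2)/14 = 42/14 = 3, a_2 = floor((8 + 6)/3) = 4.
  m_3 = 3*4 - 6 = 6, d_3 = (78 - 6^2)/3 = 42/3 = 14, a_3 = floor((8 + 6)/14) = 1.
  m_4 = 14*1 - 6 = 8, d_4 = (78 - 8^2)/14 = 14/14 = 1, a_4 = floor((8 + 8)/1) = 16.
  m_5 = 1*16 - 8 = 8, d_5 = (78 - 8^2)/1 = 14/1 = 14: (m_5, d_5) = (m_1, d_1) = (8, 14), so from here the quotients repeat a_1, ..., a_4; the period length is 4.
So sqrt(78) = [8; (1, 4, 1, 16)] with period length k = 4.
k is even, so the fundamental solution of x^2 - 78y^2 = 1 is (p_{k-1}, q_{k-1}) = (p_3, q_3); compute convergents through index 3.
Convergents (p_i = a_i*p_{i-1} + p_{i-2}, q_i = a_i*q_{i-1} + q_{i-2} with p_{-2}=0, p_{-1}=1, q_{-2}=1, q_{-1}=0):
  i=0: a_0=8, p_0 = 8*1 + 0 = 8, q_0 = 8*0 + 1 = 1.
  i=1: a_1=1, p_1 = 1*8 + 1 = 9, q_1 = 1*1 + 0 = 1.
  i=2: a_2=4, p_2 = 4*9 + 8 = 44, q_2 = 4*1 + 1 = 5.
  i=3: a_3=1, p_3 = 1*44 + 9 = 53, q_3 = 1*5 + 1 = 6.
Check: 53^2 - 78*6^2 = 2809 - 2808 = 1, so (x, y) = (53, 6) solves the equation, and by the theorem it is the least positive solution.

(x, y) = (53, 6)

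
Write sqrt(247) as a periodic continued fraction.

Write x_i = (sqrt(247) + m_i)/d_i with (m_0, d_0) = (0, 1). a_0 = floor(sqrt(247)) = 15, since 15^2 = 225 <= 247 < 256 = 16^2.
Iterate m_{i+1} = d_i*a_i - m_i, d_{i+1} = (247 - m_{i+1}^2)/d_i, a_{i+1} = floor((a_0 + m_{i+1})/d_{i+1}):
  m_1 = 1*15 - 0 = 15, d_1 = (247 - 15^2)/1 = 22/1 = 22, a_1 = floor((15 + 15)/22) = 1.
  m_2 = 22*1 - 15 = 7, d_2 = (247 - 7^2)/22 = 198/22 = 9, a_2 = floor((15 + 7)/9) = 2.
  m_3 = 9*2 - 7 = 11, d_3 = (247 - 11^2)/9 = 126/9 = 14, a_3 = floor((15 + 11)/14) = 1.
  m_4 = 14*1 - 11 = 3, d_4 = (247 - 3^2)/14 = 238/14 = 17, a_4 = floor((15 + 3)/17) = 1.
  m_5 = 17*1 - 3 = 14, d_5 = (247 - 14^2)/17 = 51/17 = 3, a_5 = floor((15 + 14)/3) = 9.
  m_6 = 3*9 - 14 = 13, d_6 = (247 - 13^2)/3 = 78/3 = 26, a_6 = floor((15 + 13)/26) = 1.
  m_7 = 26*1 - 13 = 13, d_7 = (247 - 13^2)/26 = 78/26 = 3, a_7 = floor((15 + 13)/3) = 9.
  m_8 = 3*9 - 13 = 14, d_8 = (247 - 14^2)/3 = 51/3 = 17, a_8 = floor((15 + 14)/17) = 1.
  m_9 = 17*1 - 14 = 3, d_9 = (247 - 3^2)/17 = 238/17 = 14, a_9 = floor((15 + 3)/14) = 1.
  m_10 = 14*1 - 3 = 11, d_10 = (247 - 11^2)/14 = 126/14 = 9, a_10 = floor((15 + 11)/9) = 2.
  m_11 = 9*2 - 11 = 7, d_11 = (247 - 7^2)/9 = 198/9 = 22, a_11 = floor((15 + 7)/22) = 1.
  m_12 = 22*1 - 7 = 15, d_12 = (247 - 15^2)/22 = 22/22 = 1, a_12 = floor((15 + 15)/1) = 30.
  m_13 = 1*30 - 15 = 15, d_13 = (247 - 15^2)/1 = 22/1 = 22: (m_13, d_13) = (m_1, d_1) = (15, 22), so from here the quotients repeat a_1, ..., a_12; the period length is 12.
Hence the expansion of sqrt(247) is a_0 = 15 followed by the repeating block 1, 2, 1, 1, 9, 1, 9, 1, 1, 2, 1, 30 (period 12).

[15; (1, 2, 1, 1, 9, 1, 9, 1, 1, 2, 1, 30)]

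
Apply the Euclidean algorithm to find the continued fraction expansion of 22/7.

Run the Euclidean algorithm on 22 and 7; the successive quotients are the partial quotients a_0, a_1, ... (each step inverts the fractional part left over by the previous one):
  22 = 3*7 + 1, so a_0 = 3.
  7 = 7*1 + 0, so a_1 = 7.
The remainder reaches 0 after 2 divisions, so the expansion has 2 partial quotients, read off in order.

[3; 7]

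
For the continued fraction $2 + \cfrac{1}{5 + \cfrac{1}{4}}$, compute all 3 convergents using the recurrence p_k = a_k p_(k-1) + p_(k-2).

2/1, 11/5, 46/21

Using the convergent recurrence p_i = a_i*p_{i-1} + p_{i-2}, q_i = a_i*q_{i-1} + q_{i-2} with p_{-2}=0, p_{-1}=1, q_{-2}=1, q_{-1}=0:
  i=0: a_0=2, p_0 = 2*1 + 0 = 2, q_0 = 2*0 + 1 = 1.
  i=1: a_1=5, p_1 = 5*2 + 1 = 11, q_1 = 5*1 + 0 = 5.
  i=2: a_2=4, p_2 = 4*11 + 2 = 46, q_2 = 4*5 + 1 = 21.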